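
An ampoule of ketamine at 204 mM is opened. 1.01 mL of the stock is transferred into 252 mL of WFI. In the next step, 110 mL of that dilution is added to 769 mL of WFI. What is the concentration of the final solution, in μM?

102 μM

Overall dilution factor = 250.5 × 7.991 = 2002.
204 mM / 2002 = 0.102 mM = 102 μM.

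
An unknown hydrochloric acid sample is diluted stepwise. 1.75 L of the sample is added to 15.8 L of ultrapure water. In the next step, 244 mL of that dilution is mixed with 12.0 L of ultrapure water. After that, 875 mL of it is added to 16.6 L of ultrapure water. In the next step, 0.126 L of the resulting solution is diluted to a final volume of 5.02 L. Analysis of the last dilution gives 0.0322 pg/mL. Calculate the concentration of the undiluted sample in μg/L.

12.9 μg/L

Overall dilution factor = 10.03 × 50.18 × 19.97 × 39.84 = 4.00 × 10⁵.
Original = 0.0322 pg/mL × 4.00 × 10⁵ = 1.29 × 10⁴ pg/mL = 12.9 μg/L.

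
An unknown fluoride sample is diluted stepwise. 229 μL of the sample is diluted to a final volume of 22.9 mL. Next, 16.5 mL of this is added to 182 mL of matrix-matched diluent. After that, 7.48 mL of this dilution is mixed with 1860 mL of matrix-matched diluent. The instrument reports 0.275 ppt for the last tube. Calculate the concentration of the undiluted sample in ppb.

82.6 ppb

Overall dilution factor = 100 × 12.03 × 249.7 = 3.00 × 10⁵.
Original = 0.275 ppt × 3.00 × 10⁵ = 8.26 × 10⁴ ppt = 82.6 ppb.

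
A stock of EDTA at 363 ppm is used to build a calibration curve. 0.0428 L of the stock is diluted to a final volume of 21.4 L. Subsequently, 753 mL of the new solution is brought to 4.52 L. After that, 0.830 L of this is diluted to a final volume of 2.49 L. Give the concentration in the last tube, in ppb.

Overall dilution factor = 500 × 6.003 × 3 = 9004.
363 ppm / 9004 = 0.0403 ppm = 40.3 ppb.

40.3 ppb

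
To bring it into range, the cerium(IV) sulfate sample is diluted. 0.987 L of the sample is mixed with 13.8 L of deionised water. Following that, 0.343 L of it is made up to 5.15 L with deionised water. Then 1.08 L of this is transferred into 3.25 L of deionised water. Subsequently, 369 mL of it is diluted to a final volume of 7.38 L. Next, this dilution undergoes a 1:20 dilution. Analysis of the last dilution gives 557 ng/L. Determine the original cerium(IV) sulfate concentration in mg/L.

Overall dilution factor = 14.98 × 15.01 × 4.009 × 20 × 20 = 3.61 × 10⁵.
Original = 557 ng/L × 3.61 × 10⁵ = 2.01 × 10⁸ ng/L = 201 mg/L.

201 mg/L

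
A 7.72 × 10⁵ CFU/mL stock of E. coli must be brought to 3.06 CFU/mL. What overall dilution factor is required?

Factor = C₀/C_target = 7.72 × 10⁵ CFU/mL / 3.06 CFU/mL = 2.52 × 10⁵.

2.52 × 10⁵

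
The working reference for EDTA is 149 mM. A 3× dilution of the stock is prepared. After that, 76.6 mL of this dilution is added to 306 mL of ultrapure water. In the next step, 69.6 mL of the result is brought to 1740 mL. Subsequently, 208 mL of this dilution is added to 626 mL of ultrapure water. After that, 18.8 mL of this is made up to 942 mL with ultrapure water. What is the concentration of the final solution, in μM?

Overall dilution factor = 3 × 4.995 × 25 × 4.010 × 50.11 = 7.53 × 10⁴.
149 mM / 7.53 × 10⁴ = 1.98 × 10⁻³ mM = 1.98 μM.

1.98 μM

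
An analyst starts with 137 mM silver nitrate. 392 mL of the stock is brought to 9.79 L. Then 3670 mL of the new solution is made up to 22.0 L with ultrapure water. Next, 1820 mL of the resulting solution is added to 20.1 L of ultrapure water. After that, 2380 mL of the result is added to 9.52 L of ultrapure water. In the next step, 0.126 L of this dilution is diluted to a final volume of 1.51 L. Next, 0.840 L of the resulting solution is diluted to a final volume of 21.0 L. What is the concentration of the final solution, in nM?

50.7 nM

Overall dilution factor = 24.97 × 5.995 × 12.04 × 5 × 11.98 × 25 = 2.70 × 10⁶.
137 mM / 2.70 × 10⁶ = 5.07 × 10⁻⁵ mM = 50.7 nM.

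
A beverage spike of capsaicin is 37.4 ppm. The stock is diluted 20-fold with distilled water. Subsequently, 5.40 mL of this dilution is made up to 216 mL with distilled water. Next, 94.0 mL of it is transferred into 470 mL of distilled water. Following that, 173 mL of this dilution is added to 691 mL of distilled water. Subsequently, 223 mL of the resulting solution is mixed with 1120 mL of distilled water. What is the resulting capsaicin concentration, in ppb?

0.259 ppb

Overall dilution factor = 20 × 40 × 6 × 4.994 × 6.022 = 1.44 × 10⁵.
37.4 ppm / 1.44 × 10⁵ = 2.59 × 10⁻⁴ ppm = 0.259 ppb.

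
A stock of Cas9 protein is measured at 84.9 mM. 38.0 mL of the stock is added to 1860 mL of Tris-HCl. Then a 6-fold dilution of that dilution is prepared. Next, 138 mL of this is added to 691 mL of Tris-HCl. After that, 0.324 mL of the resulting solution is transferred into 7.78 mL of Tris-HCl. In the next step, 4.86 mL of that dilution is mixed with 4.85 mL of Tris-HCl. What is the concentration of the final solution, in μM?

0.944 μM

Overall dilution factor = 49.95 × 6 × 6.007 × 25.01 × 1.998 = 9.00 × 10⁴.
84.9 mM / 9.00 × 10⁴ = 9.44 × 10⁻⁴ mM = 0.944 μM.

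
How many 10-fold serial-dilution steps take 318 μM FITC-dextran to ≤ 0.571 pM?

9

Need 10ⁿ ≥ 5.57 × 10⁸, so n ≥ log(5.57 × 10⁸)/log(10) = 8.75.
Minimum whole steps: n = 9.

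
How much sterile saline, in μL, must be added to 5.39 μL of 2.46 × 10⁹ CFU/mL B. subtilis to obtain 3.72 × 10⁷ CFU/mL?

V₂ = C₁V₁/C₂ = 2.46 × 10⁹ × 5.39 / 3.72 × 10⁷ = 356 μL.
Diluent to add = V₂ − V₁ = 356 − 5.39 = 351 μL.

351 μL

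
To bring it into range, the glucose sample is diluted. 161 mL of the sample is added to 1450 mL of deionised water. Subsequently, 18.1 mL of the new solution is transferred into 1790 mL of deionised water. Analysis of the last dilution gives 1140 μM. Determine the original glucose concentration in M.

1.14 M

Overall dilution factor = 10.01 × 99.90 = 1000.
Original = 1140 μM × 1000 = 1.14 × 10⁶ μM = 1.14 M.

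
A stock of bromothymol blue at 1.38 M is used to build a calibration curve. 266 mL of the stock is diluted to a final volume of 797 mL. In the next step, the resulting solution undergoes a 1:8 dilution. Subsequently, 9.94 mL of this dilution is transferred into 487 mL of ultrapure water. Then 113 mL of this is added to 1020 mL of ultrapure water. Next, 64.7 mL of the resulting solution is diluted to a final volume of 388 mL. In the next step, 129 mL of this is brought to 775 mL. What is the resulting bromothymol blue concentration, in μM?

3.19 μM

Overall dilution factor = 2.996 × 8 × 49.99 × 10.03 × 5.997 × 6.008 = 4.33 × 10⁵.
1.38 M / 4.33 × 10⁵ = 3.19 × 10⁻⁶ M = 3.19 μM.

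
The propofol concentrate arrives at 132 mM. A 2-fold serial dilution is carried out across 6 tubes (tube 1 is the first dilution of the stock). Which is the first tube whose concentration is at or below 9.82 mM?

Tube n has concentration 132 mM / 2ⁿ.
Need 2ⁿ ≥ 132 mM / 9.82 mM = 13.4, so n ≥ 3.75.
First such tube: n = 4.

tube 4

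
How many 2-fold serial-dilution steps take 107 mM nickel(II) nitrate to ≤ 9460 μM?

Need 2ⁿ ≥ 11.3, so n ≥ log(11.3)/log(2) = 3.50.
Minimum whole steps: n = 4.

4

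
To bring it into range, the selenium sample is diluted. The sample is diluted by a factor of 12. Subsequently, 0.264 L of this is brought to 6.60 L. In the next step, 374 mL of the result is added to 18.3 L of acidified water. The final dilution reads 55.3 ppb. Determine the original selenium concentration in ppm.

Overall dilution factor = 12 × 25 × 49.93 = 1.50 × 10⁴.
Original = 55.3 ppb × 1.50 × 10⁴ = 8.28 × 10⁵ ppb = 828 ppm.

828 ppm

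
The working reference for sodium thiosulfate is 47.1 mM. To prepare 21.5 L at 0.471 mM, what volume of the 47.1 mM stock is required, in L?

V₁ = C₂V₂/C₁ = 0.471 × 21.5 / 47.1 = 0.215 L.

0.215 L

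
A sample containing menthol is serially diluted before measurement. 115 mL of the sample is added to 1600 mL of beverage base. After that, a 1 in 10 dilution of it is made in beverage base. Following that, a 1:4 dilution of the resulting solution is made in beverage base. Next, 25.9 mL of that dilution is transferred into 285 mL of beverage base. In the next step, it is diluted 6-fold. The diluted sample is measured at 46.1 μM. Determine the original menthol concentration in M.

Overall dilution factor = 14.91 × 10 × 4 × 12.00 × 6 = 4.30 × 10⁴.
Original = 46.1 μM × 4.30 × 10⁴ = 1.98 × 10⁶ μM = 1.98 M.

1.98 M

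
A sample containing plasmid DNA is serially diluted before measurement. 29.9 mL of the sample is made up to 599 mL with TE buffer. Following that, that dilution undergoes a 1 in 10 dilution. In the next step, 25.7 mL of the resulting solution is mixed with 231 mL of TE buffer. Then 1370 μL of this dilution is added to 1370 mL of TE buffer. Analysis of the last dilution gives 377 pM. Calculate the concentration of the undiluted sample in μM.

755 μM

Overall dilution factor = 20.03 × 10 × 9.988 × 1001 = 2.00 × 10⁶.
Original = 377 pM × 2.00 × 10⁶ = 7.55 × 10⁸ pM = 755 μM.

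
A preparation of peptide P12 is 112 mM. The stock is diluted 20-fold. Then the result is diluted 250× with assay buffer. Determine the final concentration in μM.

22.4 μM

Overall dilution factor = 20 × 250 = 5000.
112 mM / 5000 = 0.0224 mM = 22.4 μM.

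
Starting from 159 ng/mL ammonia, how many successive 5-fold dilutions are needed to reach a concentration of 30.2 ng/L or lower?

6

Need 5ⁿ ≥ 5265, so n ≥ log(5265)/log(5) = 5.32.
Minimum whole steps: n = 6.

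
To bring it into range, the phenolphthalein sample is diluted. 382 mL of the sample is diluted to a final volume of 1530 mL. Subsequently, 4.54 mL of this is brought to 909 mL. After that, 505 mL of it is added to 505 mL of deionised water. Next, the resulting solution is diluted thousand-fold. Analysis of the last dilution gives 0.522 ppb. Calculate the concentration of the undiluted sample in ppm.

837 ppm

Overall dilution factor = 4.005 × 200.2 × 2 × 1000 = 1.60 × 10⁶.
Original = 0.522 ppb × 1.60 × 10⁶ = 8.37 × 10⁵ ppb = 837 ppm.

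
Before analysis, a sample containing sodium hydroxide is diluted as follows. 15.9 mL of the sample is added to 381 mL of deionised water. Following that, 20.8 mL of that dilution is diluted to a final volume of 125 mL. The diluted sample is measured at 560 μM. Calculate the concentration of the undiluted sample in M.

Overall dilution factor = 24.96 × 6.010 = 150.
Original = 560 μM × 150 = 8.40 × 10⁴ μM = 0.0840 M.

0.0840 M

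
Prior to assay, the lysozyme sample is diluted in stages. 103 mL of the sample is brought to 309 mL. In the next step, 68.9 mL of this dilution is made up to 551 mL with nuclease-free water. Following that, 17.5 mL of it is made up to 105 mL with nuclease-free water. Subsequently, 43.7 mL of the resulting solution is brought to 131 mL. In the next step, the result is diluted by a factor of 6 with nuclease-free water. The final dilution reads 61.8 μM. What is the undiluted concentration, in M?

Overall dilution factor = 3 × 7.997 × 6 × 2.998 × 6 = 2589.
Original = 61.8 μM × 2589 = 1.60 × 10⁵ μM = 0.160 M.

0.160 M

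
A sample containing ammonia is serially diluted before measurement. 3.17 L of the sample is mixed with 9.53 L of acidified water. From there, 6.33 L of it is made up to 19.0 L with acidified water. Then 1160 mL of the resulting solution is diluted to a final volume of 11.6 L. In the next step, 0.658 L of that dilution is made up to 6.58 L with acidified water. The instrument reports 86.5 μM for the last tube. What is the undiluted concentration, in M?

Overall dilution factor = 4.006 × 3.002 × 10 × 10 = 1203.
Original = 86.5 μM × 1203 = 1.04 × 10⁵ μM = 0.104 M.

0.104 M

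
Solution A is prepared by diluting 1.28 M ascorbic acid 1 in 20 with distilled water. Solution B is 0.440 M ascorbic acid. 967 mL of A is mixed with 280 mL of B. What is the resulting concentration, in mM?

148 mM

C_A = 1.28 M / 20 = 0.0640 M.
C_mix = (C_A·V_A + C_B·V_B)/(V_A + V_B) = (0.0640×967 + 0.440×280) / 1247 = 0.148 M = 148 mM.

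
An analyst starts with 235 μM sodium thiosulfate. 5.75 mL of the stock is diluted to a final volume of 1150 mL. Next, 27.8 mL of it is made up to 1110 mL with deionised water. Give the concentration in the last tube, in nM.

29.4 nM

Overall dilution factor = 200 × 39.93 = 7986.
235 μM / 7986 = 0.0294 μM = 29.4 nM.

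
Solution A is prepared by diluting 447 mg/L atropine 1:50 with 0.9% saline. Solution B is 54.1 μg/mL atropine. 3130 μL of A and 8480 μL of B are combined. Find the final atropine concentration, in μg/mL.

41.9 μg/mL

C_A = 447 mg/L / 50 = 8.94 mg/L.
C_B = 54.1 μg/mL = 54.1 mg/L.
C_mix = (C_A·V_A + C_B·V_B)/(V_A + V_B) = (8.94×3130 + 54.1×8480) / 11610 = 41.9 mg/L = 41.9 μg/mL.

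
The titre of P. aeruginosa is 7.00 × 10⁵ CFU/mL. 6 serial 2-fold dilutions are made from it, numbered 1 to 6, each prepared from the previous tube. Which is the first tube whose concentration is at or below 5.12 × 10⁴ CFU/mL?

tube 4

Tube n has concentration 7.00 × 10⁵ CFU/mL / 2ⁿ.
Need 2ⁿ ≥ 7.00 × 10⁵ CFU/mL / 5.12 × 10⁴ CFU/mL = 13.7, so n ≥ 3.77.
First such tube: n = 4.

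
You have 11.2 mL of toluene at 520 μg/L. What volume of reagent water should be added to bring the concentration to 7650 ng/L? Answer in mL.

7650 ng/L = 7.65 μg/L.
V₂ = C₁V₁/C₂ = 520 × 11.2 / 7.65 = 761 mL.
Diluent to add = V₂ − V₁ = 761 − 11.2 = 750 mL.

750 mL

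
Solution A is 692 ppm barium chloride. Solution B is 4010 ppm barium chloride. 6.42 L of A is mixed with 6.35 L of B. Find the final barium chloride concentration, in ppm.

C_mix = (C_A·V_A + C_B·V_B)/(V_A + V_B) = (692×6.42 + 4010×6.35) / 12.77 = 2342 ppm.

2340 ppm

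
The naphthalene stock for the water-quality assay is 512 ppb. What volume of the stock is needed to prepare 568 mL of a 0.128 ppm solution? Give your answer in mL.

142 mL

0.128 ppm = 128 ppb.
V₁ = C₂V₂/C₁ = 128 × 568 / 512 = 142 mL.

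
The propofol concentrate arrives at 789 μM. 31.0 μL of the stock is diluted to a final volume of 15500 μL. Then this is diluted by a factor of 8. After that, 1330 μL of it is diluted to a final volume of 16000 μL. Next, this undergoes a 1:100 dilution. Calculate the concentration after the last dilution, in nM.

0.164 nM

Overall dilution factor = 500 × 8 × 12.03 × 100 = 4.81 × 10⁶.
789 μM / 4.81 × 10⁶ = 1.64 × 10⁻⁴ μM = 0.164 nM.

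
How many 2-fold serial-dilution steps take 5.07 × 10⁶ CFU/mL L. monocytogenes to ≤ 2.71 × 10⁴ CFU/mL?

Need 2ⁿ ≥ 187, so n ≥ log(187)/log(2) = 7.55.
Minimum whole steps: n = 8.

8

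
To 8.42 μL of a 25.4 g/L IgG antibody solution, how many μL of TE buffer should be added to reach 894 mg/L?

894 mg/L = 0.894 g/L.
V₂ = C₁V₁/C₂ = 25.4 × 8.42 / 0.894 = 239 μL.
Diluent to add = V₂ − V₁ = 239 − 8.42 = 231 μL.

231 μL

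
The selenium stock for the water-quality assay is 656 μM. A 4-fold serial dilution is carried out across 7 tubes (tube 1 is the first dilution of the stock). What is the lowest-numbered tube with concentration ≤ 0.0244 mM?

Tube n has concentration 656 μM / 4ⁿ.
Need 4ⁿ ≥ 656 μM / 0.0244 mM = 26.9, so n ≥ 2.37.
First such tube: n = 3.

tube 3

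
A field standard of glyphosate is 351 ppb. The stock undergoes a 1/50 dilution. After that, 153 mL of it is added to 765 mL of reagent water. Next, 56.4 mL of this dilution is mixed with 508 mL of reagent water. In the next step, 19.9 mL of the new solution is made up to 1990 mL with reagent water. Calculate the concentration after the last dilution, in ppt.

Overall dilution factor = 50 × 6 × 10.01 × 100 = 3.00 × 10⁵.
351 ppb / 3.00 × 10⁵ = 1.17 × 10⁻³ ppb = 1.17 ppt.

1.17 ppt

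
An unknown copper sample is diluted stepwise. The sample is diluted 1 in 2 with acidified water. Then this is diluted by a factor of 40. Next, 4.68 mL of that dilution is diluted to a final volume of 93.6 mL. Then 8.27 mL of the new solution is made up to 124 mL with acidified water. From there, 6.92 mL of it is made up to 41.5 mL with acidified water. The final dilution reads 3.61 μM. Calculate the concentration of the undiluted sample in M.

0.519 M

Overall dilution factor = 2 × 40 × 20 × 14.99 × 5.997 = 1.44 × 10⁵.
Original = 3.61 μM × 1.44 × 10⁵ = 5.19 × 10⁵ μM = 0.519 M.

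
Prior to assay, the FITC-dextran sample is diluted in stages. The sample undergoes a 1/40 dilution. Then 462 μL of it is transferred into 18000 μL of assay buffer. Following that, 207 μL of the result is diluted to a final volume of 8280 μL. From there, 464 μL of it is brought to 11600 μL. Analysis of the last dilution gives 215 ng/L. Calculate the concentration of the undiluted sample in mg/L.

344 mg/L

Overall dilution factor = 40 × 39.96 × 40 × 25 = 1.60 × 10⁶.
Original = 215 ng/L × 1.60 × 10⁶ = 3.44 × 10⁸ ng/L = 344 mg/L.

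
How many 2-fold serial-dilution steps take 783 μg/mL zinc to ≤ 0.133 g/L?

3

Need 2ⁿ ≥ 5.89, so n ≥ log(5.89)/log(2) = 2.56.
Minimum whole steps: n = 3.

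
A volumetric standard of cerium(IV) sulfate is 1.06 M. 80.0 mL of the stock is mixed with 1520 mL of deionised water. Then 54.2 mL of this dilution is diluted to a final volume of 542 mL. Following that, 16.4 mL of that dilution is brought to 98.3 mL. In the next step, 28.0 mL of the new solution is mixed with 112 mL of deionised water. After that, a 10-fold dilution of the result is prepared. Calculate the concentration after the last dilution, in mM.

0.0177 mM

Overall dilution factor = 20 × 10 × 5.994 × 5 × 10 = 5.99 × 10⁴.
1.06 M / 5.99 × 10⁴ = 1.77 × 10⁻⁵ M = 0.0177 mM.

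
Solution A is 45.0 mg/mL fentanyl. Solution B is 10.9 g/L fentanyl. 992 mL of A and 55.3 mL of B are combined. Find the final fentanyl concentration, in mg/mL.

43.2 mg/mL

C_B = 10.9 g/L = 10.9 mg/mL.
C_mix = (C_A·V_A + C_B·V_B)/(V_A + V_B) = (45.0×992 + 10.9×55.3) / 1047 = 43.2 mg/mL.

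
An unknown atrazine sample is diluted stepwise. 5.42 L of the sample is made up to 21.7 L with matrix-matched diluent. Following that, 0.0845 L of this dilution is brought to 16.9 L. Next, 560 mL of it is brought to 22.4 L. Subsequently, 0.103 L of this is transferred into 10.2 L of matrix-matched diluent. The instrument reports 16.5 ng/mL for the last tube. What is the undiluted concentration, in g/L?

Overall dilution factor = 4.004 × 200 × 40 × 100.0 = 3.20 × 10⁶.
Original = 16.5 ng/mL × 3.20 × 10⁶ = 5.29 × 10⁷ ng/mL = 52.9 g/L.

52.9 g/L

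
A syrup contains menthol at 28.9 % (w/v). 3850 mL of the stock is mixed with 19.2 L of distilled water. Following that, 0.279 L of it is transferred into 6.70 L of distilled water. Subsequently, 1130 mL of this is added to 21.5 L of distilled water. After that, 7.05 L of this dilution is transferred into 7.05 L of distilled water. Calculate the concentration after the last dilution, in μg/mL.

Overall dilution factor = 5.987 × 25.01 × 20.03 × 2 = 5998.
28.9 % (w/v) / 5998 = 4.82 × 10⁻³ % (w/v) = 48.2 μg/mL.

48.2 μg/mL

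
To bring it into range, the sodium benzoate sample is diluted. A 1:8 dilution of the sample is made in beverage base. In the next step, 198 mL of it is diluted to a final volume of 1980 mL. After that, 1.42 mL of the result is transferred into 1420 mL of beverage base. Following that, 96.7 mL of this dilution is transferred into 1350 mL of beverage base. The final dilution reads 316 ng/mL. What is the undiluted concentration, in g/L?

379 g/L

Overall dilution factor = 8 × 10 × 1001 × 14.96 = 1.20 × 10⁶.
Original = 316 ng/mL × 1.20 × 10⁶ = 3.79 × 10⁸ ng/mL = 379 g/L.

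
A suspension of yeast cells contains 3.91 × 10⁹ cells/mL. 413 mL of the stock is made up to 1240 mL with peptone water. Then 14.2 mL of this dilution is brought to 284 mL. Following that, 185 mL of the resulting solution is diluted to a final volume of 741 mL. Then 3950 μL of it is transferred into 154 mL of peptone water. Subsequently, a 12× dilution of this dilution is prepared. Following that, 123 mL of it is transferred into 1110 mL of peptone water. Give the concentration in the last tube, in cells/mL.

3380 cells/mL

Overall dilution factor = 3.002 × 20 × 4.005 × 39.99 × 12 × 10.02 = 1.16 × 10⁶.
3.91 × 10⁹ cells/mL / 1.16 × 10⁶ = 3380 cells/mL.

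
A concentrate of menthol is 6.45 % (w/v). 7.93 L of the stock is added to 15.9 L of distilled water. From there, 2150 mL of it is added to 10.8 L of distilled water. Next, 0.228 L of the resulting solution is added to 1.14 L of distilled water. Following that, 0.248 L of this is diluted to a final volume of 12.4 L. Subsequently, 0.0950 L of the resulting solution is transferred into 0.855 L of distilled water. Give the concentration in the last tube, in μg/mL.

Overall dilution factor = 3.005 × 6.023 × 6 × 50 × 10 = 5.43 × 10⁴.
6.45 % (w/v) / 5.43 × 10⁴ = 1.19 × 10⁻⁴ % (w/v) = 1.19 μg/mL.

1.19 μg/mL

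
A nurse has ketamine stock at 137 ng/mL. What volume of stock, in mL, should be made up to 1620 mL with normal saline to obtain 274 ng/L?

3.24 mL

274 ng/L = 0.274 ng/mL.
V₁ = C₂V₂/C₁ = 0.274 × 1620 / 137 = 3.24 mL.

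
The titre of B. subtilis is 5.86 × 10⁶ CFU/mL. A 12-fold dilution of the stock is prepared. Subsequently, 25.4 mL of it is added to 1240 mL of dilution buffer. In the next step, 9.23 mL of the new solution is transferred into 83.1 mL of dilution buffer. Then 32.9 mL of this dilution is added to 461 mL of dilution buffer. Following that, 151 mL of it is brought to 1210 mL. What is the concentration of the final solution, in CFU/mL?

8.15 CFU/mL

Overall dilution factor = 12 × 49.82 × 10.00 × 15.01 × 8.013 = 7.19 × 10⁵.
5.86 × 10⁶ CFU/mL / 7.19 × 10⁵ = 8.15 CFU/mL.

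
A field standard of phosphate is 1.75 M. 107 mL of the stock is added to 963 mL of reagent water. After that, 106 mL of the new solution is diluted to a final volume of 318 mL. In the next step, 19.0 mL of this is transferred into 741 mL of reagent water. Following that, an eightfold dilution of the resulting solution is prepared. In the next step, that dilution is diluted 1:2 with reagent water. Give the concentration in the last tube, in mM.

Overall dilution factor = 10 × 3 × 40 × 8 × 2 = 1.92 × 10⁴.
1.75 M / 1.92 × 10⁴ = 9.11 × 10⁻⁵ M = 0.0911 mM.

0.0911 mM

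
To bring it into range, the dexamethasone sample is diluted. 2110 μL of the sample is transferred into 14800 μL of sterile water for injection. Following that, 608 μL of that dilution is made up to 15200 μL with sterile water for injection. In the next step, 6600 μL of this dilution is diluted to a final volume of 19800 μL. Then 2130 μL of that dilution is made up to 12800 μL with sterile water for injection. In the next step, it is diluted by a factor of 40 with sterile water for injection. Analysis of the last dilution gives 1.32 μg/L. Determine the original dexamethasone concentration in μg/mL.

191 μg/mL

Overall dilution factor = 8.014 × 25 × 3 × 6.009 × 40 = 1.44 × 10⁵.
Original = 1.32 μg/L × 1.44 × 10⁵ = 1.91 × 10⁵ μg/L = 191 μg/mL.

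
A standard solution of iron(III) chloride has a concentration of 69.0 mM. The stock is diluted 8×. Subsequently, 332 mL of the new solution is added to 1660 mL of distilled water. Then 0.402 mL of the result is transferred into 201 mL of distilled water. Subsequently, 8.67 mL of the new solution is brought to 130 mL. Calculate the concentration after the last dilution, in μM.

Overall dilution factor = 8 × 6 × 501 × 14.99 = 3.61 × 10⁵.
69.0 mM / 3.61 × 10⁵ = 1.91 × 10⁻⁴ mM = 0.191 μM.

0.191 μM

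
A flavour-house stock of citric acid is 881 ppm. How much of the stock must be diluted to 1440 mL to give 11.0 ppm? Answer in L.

0.0180 L

V₁ = C₂V₂/C₁ = 11.0 × 1440 / 881 = 18.0 mL = 0.0180 L.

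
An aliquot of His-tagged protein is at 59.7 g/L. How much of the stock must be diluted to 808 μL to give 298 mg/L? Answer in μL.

298 mg/L = 0.298 g/L.
V₁ = C₂V₂/C₁ = 0.298 × 808 / 59.7 = 4.03 μL.

4.03 μL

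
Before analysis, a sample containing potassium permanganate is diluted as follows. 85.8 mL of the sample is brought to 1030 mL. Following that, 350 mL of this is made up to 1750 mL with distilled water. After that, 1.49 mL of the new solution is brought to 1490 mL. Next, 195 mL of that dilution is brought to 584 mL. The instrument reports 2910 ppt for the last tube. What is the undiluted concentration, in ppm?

523 ppm

Overall dilution factor = 12.00 × 5 × 1000 × 2.995 = 1.80 × 10⁵.
Original = 2910 ppt × 1.80 × 10⁵ = 5.23 × 10⁸ ppt = 523 ppm.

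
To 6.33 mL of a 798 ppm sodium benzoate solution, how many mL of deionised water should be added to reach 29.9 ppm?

V₂ = C₁V₁/C₂ = 798 × 6.33 / 29.9 = 169 mL.
Diluent to add = V₂ − V₁ = 169 − 6.33 = 163 mL.

163 mL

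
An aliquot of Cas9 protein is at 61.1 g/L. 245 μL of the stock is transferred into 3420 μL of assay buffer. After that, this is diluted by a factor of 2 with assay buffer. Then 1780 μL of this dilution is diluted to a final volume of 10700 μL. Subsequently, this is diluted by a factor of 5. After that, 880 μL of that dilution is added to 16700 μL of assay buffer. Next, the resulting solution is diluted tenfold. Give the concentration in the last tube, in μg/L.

Overall dilution factor = 14.96 × 2 × 6.011 × 5 × 19.98 × 10 = 1.80 × 10⁵.
61.1 g/L / 1.80 × 10⁵ = 3.40 × 10⁻⁴ g/L = 340 μg/L.

340 μg/L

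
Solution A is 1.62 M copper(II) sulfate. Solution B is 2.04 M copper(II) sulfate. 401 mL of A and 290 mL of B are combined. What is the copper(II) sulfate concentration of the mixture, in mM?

1800 mM

C_mix = (C_A·V_A + C_B·V_B)/(V_A + V_B) = (1.62×401 + 2.04×290) / 691.0 = 1.80 M = 1800 mM.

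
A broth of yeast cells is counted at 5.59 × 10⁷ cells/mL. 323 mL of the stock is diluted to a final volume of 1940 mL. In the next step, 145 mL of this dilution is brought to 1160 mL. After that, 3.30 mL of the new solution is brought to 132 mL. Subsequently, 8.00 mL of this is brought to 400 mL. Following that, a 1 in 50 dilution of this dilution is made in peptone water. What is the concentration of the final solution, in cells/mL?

11.6 cells/mL

Overall dilution factor = 6.006 × 8 × 40 × 50 × 50 = 4.80 × 10⁶.
5.59 × 10⁷ cells/mL / 4.80 × 10⁶ = 11.6 cells/mL.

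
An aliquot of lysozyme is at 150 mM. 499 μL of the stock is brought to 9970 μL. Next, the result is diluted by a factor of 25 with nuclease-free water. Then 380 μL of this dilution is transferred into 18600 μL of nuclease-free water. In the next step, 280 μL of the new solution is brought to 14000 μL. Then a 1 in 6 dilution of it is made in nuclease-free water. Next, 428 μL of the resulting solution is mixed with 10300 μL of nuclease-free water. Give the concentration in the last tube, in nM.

0.800 nM

Overall dilution factor = 19.98 × 25 × 49.95 × 50 × 6 × 25.07 = 1.88 × 10⁸.
150 mM / 1.88 × 10⁸ = 8.00 × 10⁻⁷ mM = 0.800 nM.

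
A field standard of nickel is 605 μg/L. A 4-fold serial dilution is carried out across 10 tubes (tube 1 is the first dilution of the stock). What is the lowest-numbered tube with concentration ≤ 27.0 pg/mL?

Tube n has concentration 605 μg/L / 4ⁿ.
Need 4ⁿ ≥ 605 μg/L / 27.0 pg/mL = 2.24 × 10⁴, so n ≥ 7.23.
First such tube: n = 8.

tube 8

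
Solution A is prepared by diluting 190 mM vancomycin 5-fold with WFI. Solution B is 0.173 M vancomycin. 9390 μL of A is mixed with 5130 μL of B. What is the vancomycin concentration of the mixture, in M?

0.0857 M

C_A = 190 mM / 5 = 38.0 mM.
C_B = 0.173 M = 173 mM.
C_mix = (C_A·V_A + C_B·V_B)/(V_A + V_B) = (38.0×9390 + 173×5130) / 14520 = 85.7 mM = 0.0857 M.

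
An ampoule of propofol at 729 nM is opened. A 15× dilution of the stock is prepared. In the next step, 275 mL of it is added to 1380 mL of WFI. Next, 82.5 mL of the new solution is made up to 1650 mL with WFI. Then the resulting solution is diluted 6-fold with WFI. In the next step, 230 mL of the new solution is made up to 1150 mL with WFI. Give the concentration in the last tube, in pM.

13.5 pM

Overall dilution factor = 15 × 6.018 × 20 × 6 × 5 = 5.42 × 10⁴.
729 nM / 5.42 × 10⁴ = 0.0135 nM = 13.5 pM.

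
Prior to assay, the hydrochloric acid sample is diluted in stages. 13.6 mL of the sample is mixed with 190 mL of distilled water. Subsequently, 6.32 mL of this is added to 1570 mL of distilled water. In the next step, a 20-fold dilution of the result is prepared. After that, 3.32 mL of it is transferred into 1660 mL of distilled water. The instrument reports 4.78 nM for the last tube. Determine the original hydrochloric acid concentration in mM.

Overall dilution factor = 14.97 × 249.4 × 20 × 501 = 3.74 × 10⁷.
Original = 4.78 nM × 3.74 × 10⁷ = 1.79 × 10⁸ nM = 179 mM.

179 mM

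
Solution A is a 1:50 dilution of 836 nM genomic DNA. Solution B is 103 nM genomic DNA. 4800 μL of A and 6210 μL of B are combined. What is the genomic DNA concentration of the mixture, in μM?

C_A = 836 nM / 50 = 16.7 nM.
C_mix = (C_A·V_A + C_B·V_B)/(V_A + V_B) = (16.7×4800 + 103×6210) / 11010 = 65.4 nM = 0.0654 μM.

0.0654 μM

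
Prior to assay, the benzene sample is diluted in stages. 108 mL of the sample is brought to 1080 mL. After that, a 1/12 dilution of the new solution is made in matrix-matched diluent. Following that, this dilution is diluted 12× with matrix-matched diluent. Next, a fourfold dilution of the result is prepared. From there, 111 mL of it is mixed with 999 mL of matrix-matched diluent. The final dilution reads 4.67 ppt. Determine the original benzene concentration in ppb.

269 ppb

Overall dilution factor = 10 × 12 × 12 × 4 × 10 = 5.76 × 10⁴.
Original = 4.67 ppt × 5.76 × 10⁴ = 2.69 × 10⁵ ppt = 269 ppb.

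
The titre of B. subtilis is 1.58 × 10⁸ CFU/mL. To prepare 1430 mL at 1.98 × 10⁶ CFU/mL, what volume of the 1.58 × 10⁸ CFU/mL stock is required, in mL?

V₁ = C₂V₂/C₁ = 1.98 × 10⁶ × 1430 / 1.58 × 10⁸ = 17.9 mL.

17.9 mL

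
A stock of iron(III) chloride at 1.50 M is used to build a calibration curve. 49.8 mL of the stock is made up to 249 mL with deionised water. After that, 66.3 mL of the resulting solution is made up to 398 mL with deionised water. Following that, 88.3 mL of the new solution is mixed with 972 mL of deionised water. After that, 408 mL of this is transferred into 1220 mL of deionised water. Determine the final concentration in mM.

1.04 mM

Overall dilution factor = 5 × 6.003 × 12.01 × 3.990 = 1438.
1.50 M / 1438 = 1.04 × 10⁻³ M = 1.04 mM.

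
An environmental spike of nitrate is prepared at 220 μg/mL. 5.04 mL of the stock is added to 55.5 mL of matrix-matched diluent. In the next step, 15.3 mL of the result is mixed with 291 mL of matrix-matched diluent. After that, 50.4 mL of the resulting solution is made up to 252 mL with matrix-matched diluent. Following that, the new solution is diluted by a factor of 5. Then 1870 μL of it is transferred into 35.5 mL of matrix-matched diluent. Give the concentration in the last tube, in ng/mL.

1.83 ng/mL

Overall dilution factor = 12.01 × 20.02 × 5 × 5 × 19.98 = 1.20 × 10⁵.
220 μg/mL / 1.20 × 10⁵ = 1.83 × 10⁻³ μg/mL = 1.83 ng/mL.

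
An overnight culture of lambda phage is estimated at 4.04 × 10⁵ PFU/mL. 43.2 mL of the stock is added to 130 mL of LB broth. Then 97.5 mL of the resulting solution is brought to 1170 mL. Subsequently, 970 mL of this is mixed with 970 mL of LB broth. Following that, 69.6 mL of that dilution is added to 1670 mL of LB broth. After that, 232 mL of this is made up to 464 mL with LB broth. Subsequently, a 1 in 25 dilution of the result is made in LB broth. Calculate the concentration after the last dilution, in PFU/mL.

Overall dilution factor = 4.009 × 12 × 2 × 24.99 × 2 × 25 = 1.20 × 10⁵.
4.04 × 10⁵ PFU/mL / 1.20 × 10⁵ = 3.36 PFU/mL.

3.36 PFU/mL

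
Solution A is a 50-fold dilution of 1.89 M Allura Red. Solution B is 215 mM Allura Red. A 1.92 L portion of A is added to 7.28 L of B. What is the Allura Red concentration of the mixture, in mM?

C_A = 1.89 M / 50 = 0.0378 M.
C_B = 215 mM = 0.215 M.
C_mix = (C_A·V_A + C_B·V_B)/(V_A + V_B) = (0.0378×1.92 + 0.215×7.28) / 9.200 = 0.178 M = 178 mM.

178 mM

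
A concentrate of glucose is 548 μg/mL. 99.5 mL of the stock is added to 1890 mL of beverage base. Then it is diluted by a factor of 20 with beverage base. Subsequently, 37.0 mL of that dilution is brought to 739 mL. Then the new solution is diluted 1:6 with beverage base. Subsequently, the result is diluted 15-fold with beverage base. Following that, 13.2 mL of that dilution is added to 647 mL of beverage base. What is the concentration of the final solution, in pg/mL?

15.2 pg/mL

Overall dilution factor = 19.99 × 20 × 19.97 × 6 × 15 × 50.02 = 3.60 × 10⁷.
548 μg/mL / 3.60 × 10⁷ = 1.52 × 10⁻⁵ μg/mL = 15.2 pg/mL.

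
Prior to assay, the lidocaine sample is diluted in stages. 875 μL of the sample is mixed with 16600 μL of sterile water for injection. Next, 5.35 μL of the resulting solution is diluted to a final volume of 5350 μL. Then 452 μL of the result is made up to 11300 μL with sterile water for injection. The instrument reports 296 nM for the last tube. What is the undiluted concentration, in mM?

Overall dilution factor = 19.97 × 1000 × 25 = 4.99 × 10⁵.
Original = 296 nM × 4.99 × 10⁵ = 1.48 × 10⁸ nM = 148 mM.

148 mM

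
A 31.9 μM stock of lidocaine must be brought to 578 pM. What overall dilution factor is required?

Factor = C₀/C_target = 31.9 μM / 578 pM = 5.52 × 10⁴.

5.52 × 10⁴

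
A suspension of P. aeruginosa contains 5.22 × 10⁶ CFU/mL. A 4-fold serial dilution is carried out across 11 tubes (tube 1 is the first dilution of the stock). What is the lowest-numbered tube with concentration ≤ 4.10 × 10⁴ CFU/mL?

tube 4

Tube n has concentration 5.22 × 10⁶ CFU/mL / 4ⁿ.
Need 4ⁿ ≥ 5.22 × 10⁶ CFU/mL / 4.10 × 10⁴ CFU/mL = 127, so n ≥ 3.50.
First such tube: n = 4.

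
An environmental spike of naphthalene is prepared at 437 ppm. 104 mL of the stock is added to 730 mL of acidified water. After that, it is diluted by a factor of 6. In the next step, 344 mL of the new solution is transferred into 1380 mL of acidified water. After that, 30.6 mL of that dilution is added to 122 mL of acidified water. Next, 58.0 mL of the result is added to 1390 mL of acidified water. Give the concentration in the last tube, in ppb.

Overall dilution factor = 8.019 × 6 × 5.012 × 4.987 × 24.97 = 3.00 × 10⁴.
437 ppm / 3.00 × 10⁴ = 0.0146 ppm = 14.6 ppb.

14.6 ppb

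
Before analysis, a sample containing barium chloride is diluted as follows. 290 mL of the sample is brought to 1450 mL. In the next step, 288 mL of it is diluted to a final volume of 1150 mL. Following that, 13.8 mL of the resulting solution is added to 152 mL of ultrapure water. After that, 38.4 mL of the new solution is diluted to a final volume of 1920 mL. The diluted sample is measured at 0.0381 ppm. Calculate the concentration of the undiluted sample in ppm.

Overall dilution factor = 5 × 3.993 × 12.01 × 50 = 1.20 × 10⁴.
Original = 0.0381 ppm × 1.20 × 10⁴ = 457 ppm.

457 ppm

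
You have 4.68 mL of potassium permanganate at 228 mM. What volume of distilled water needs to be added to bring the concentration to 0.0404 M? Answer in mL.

0.0404 M = 40.4 mM.
V₂ = C₁V₁/C₂ = 228 × 4.68 / 40.4 = 26.4 mL.
Diluent to add = V₂ − V₁ = 26.4 − 4.68 = 21.7 mL.

21.7 mL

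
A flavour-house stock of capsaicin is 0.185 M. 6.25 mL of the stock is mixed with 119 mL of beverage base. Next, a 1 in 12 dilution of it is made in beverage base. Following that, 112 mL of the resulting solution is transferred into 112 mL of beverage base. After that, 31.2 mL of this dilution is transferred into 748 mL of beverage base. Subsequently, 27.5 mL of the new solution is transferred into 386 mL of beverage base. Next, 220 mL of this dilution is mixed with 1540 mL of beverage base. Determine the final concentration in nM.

128 nM

Overall dilution factor = 20.04 × 12 × 2 × 24.97 × 15.04 × 8 = 1.44 × 10⁶.
0.185 M / 1.44 × 10⁶ = 1.28 × 10⁻⁷ M = 128 nM.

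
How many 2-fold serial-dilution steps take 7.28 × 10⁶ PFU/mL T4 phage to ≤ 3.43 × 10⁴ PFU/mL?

Need 2ⁿ ≥ 212, so n ≥ log(212)/log(2) = 7.73.
Minimum whole steps: n = 8.

8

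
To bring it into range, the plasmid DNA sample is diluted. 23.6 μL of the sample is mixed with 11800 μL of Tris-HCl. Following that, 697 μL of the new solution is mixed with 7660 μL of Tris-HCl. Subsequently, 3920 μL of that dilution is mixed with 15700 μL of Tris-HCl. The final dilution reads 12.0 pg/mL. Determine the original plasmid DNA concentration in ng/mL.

Overall dilution factor = 501 × 11.99 × 5.005 = 3.01 × 10⁴.
Original = 12.0 pg/mL × 3.01 × 10⁴ = 3.61 × 10⁵ pg/mL = 361 ng/mL.

361 ng/mL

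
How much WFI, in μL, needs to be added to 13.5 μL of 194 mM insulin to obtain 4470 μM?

572 μL

4470 μM = 4.47 mM.
V₂ = C₁V₁/C₂ = 194 × 13.5 / 4.47 = 586 μL.
Diluent to add = V₂ − V₁ = 586 − 13.5 = 572 μL.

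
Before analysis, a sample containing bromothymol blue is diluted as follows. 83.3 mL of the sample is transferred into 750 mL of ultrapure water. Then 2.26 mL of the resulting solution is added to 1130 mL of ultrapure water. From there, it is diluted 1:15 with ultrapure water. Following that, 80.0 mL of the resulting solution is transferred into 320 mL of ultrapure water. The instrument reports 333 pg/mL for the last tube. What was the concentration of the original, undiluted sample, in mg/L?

125 mg/L

Overall dilution factor = 10.00 × 501 × 15 × 5 = 3.76 × 10⁵.
Original = 333 pg/mL × 3.76 × 10⁵ = 1.25 × 10⁸ pg/mL = 125 mg/L.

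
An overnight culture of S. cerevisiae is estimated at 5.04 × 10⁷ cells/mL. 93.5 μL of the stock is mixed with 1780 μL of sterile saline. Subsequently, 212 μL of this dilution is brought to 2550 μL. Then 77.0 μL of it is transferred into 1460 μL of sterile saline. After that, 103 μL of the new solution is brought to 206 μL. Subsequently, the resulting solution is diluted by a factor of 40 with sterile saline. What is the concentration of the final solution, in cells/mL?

131 cells/mL

Overall dilution factor = 20.04 × 12.03 × 19.96 × 2 × 40 = 3.85 × 10⁵.
5.04 × 10⁷ cells/mL / 3.85 × 10⁵ = 131 cells/mL.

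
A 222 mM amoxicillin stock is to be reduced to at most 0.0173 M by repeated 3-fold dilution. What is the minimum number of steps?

Need 3ⁿ ≥ 12.8, so n ≥ log(12.8)/log(3) = 2.32.
Minimum whole steps: n = 3.

3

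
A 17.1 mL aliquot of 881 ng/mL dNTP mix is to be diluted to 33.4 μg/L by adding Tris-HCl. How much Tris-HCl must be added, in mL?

33.4 μg/L = 33.4 ng/mL.
V₂ = C₁V₁/C₂ = 881 × 17.1 / 33.4 = 451 mL.
Diluent to add = V₂ − V₁ = 451 − 17.1 = 434 mL.

434 mL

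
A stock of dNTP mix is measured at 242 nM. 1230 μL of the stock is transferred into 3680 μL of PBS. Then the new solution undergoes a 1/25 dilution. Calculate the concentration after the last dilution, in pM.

Overall dilution factor = 3.992 × 25 = 99.8.
242 nM / 99.8 = 2.42 nM = 2420 pM.

2420 pM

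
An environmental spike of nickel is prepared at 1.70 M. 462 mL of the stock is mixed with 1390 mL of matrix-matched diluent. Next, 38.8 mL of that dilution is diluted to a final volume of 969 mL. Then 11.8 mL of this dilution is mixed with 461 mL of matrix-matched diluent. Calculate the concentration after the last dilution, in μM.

Overall dilution factor = 4.009 × 24.97 × 40.07 = 4011.
1.70 M / 4011 = 4.24 × 10⁻⁴ M = 424 μM.

424 μM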